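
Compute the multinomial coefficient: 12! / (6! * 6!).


12! = 479001600
Denominator: 6!=720 * 6!=720
Coefficient = 479001600 / 518400 = 924

924


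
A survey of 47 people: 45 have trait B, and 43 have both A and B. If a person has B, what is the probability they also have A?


P(A|B) = P(A∩B)/P(B) = (43/47)/(45/47) = 43/45

43/45


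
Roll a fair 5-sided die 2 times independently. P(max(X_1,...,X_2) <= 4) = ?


P(max <= 4) = P(all X_i <= 4) = (P(X_1 <= 4))^2
= (4/5)^2 = 16/25

16/25


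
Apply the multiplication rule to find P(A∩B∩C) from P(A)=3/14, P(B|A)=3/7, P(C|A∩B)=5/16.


P(A∩B∩C) = P(A) * P(B|A) * P(C|A∩B)
= 3/14 * 3/7 * 5/16
= 9/98 * 5/16 = 45/1568

45/1568


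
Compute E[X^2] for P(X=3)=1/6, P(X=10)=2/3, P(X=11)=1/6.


E[X^2] = sum(g(x)*P(x))
= 9*1/6 + 100*2/3 + 121*1/6
= 265/3

265/3


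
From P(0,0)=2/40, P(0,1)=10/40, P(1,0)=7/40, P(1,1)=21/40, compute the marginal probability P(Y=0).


P(Y=0) = P(0,0)+P(1,0) = 2/40 + 7/40 = 9/40

9/40


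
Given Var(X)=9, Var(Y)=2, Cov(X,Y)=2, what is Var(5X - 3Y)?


Var(5X - 3Y) = 5^2*Var(X) + (-3)^2*Var(Y) + 2*5*(-3)*Cov(X,Y)
= 25*9 + 9*2 - 30*2
= 225 + 18 - 60 = 183

183


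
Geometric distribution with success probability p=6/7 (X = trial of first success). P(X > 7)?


P(X > 7) = P(first 7 trials all fail) = (1-p)^7 = (1/7)^7 = 1/823543

1/823543


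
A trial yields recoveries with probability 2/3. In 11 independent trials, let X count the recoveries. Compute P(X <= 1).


P(X<=1) = P(X=0) + P(X=1)
= 1/177147 + 22/177147
= 23/177147

23/177147


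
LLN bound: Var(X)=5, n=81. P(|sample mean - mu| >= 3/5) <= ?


Var(Xbar) = Var(X)/n = 5/81
Chebyshev: P(|Xbar-mu| >= 3/5) <= Var(Xbar)/(3/5)^2 = (5/81)/(9/25) = 125/729

125/729


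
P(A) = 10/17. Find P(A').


P(A') = 1 - P(A) = 1 - 10/17 = 7/17

7/17


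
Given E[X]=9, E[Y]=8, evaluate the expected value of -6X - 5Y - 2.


E[-6X - 5Y - 2] = -6*E[X] - 5*E[Y] - 2
= (-6)*(9) + (-5)*(8) + (-2)
= -54 - 40 - 2 = -96

-96


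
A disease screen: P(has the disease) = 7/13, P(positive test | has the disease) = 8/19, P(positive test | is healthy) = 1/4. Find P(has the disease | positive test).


P(A) = P(A|B)P(B) + P(A|B')P(B') = 8/19*7/13 + 1/4*6/13 = 13/38
P(B|A) = P(A|B)P(B)/P(A) = (56/247)/(13/38) = 112/169

112/169


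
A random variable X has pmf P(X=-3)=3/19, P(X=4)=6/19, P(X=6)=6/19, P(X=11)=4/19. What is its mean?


E[X] = sum(x * P(x))
= -3*3/19 + 4*6/19 + 6*6/19 + 11*4/19
= 5

5


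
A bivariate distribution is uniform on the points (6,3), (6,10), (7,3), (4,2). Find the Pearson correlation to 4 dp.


Cov(X,Y) = 0.8750, Var(X) = 1.1875, Var(Y) = 10.2500
rho = Cov/(sqrt(VarX)*sqrt(VarY)) = 0.2508

0.2508


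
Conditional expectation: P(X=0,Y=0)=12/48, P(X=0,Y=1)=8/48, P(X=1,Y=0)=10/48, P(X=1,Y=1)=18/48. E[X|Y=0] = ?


P(Y=0) = 22/48
E[X|Y=0] = (0*12 + 1*10)/22 = 10/22 = 5/11

5/11


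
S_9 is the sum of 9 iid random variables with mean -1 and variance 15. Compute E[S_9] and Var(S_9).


E[S_n] = n*mu = 9*-1 = -9
Var(S_n) = n*sigma^2 = 9*15 = 135

E[S_9]=-9, Var(S_9)=135


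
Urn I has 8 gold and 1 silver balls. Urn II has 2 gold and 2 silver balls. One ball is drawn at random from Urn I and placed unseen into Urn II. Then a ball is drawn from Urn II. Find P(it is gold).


P(transfer gold) = 8/9; P(transfer silver) = 1/9
If gold transferred: Urn II has 3 gold of 5, so P(gold|gold moved) = 3/5
If silver transferred: Urn II has 2 gold of 5, so P(gold|silver moved) = 2/5
By total probability: P(gold) = 8/9*3/5 + 1/9*2/5 = 26/45

26/45


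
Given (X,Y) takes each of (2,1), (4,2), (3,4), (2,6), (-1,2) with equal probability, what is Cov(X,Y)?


E[X]=2, E[Y]=3, E[XY]=32/5
Cov(X,Y) = E[XY] - E[X]E[Y] = 32/5 - 2*3 = 2/5

2/5


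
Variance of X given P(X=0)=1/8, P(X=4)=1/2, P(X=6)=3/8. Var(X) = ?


E[X] = 17/4, E[X^2] = 43/2
Var(X) = E[X^2] - (E[X])^2 = 43/2 - (17/4)^2 = 55/16

55/16


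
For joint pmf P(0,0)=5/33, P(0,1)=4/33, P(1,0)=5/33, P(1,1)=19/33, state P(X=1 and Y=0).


Read from table: P(X=1, Y=0) = 5/33

5/33


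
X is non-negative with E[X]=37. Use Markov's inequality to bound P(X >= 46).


Markov: P(X >= a) <= E[X]/a
P(X >= 46) <= 37/46

37/46


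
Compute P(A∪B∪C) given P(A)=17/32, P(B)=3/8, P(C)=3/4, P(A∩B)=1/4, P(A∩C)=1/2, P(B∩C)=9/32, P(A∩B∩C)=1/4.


P(A∪B∪C) = P(A)+P(B)+P(C) - P(AB)-P(AC)-P(BC) + P(ABC)
= 17/32+3/8+3/4 - 1/4-1/2-9/32 + 1/4
= 7/8

7/8


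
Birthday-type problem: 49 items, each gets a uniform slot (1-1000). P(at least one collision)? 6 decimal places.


P(all different) = prod((1000-i)/1000 for i=0..48) = 0.302557
P(at least one match) = 1 - 0.302557 = 0.697443

0.697443


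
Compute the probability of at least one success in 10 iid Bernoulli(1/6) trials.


P(at least one) = 1 - P(none)
P(none) = (1 - 1/6)^10 = (5/6)^10 = 9765625/60466176
P(at least one) = 1 - 9765625/60466176 = 50700551/60466176

50700551/60466176


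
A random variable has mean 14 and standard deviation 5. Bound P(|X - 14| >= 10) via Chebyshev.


k = 10/5 = 2
Chebyshev: P(|X-mu| >= k*sigma) <= 1/k^2 = 1/2^2 = 1/4

1/4


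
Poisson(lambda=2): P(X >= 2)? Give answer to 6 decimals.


P(X>=2) = 1 - P(X<=1) = 1 - (e^(-2)*2^0/0! + e^(-2)*2^1/1!)
≈ 1 - (0.1353352832 + 0.2706705665)
= 1 - 0.4060058497 = 0.5939941503
≈ 0.593994

0.593994


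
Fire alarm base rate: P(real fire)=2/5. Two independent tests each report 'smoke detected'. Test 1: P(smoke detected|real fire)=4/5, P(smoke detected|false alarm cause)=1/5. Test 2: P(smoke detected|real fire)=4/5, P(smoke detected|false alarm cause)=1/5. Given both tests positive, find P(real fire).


After test 1: P(+) = 4/5*2/5 + 1/5*3/5 = 11/25
P(B|+) = (8/25)/(11/25) = 8/11
After test 2 (use post1 as new prior): P(+) = 4/5*8/11 + 1/5*3/11 = 7/11
P(B|+,+) = (32/55)/(7/11) = 32/35

32/35


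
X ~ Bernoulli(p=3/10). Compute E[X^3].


For Bernoulli: X in {0,1}
E[X^3] = 0^3*(1-3/10) + 1^3*3/10 = 3/10

3/10


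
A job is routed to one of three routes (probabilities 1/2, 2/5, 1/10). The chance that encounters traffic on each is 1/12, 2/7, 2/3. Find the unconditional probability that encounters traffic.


P(A) = P(A|B1)P(B1) + P(A|B2)P(B2) + P(A|B3)P(B3)
= 1/12*1/2 + 2/7*2/5 + 2/3*1/10
= 1/24 + 4/35 + 1/15 = 187/840

187/840


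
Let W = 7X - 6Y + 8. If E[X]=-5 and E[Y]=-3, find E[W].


E[7X - 6Y + 8] = 7*E[X] - 6*E[Y] + 8
= (7)*(-5) + (-6)*(-3) + (8)
= -35 + 18 + 8 = -9

-9


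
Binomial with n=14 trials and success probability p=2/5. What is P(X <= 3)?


P(X<=3) = P(X=0) + P(X=1) + P(X=2) + P(X=3)
= 4782969/6103515625 + 44641044/6103515625 + 193444524/6103515625 + 515852064/6103515625
= 758720601/6103515625

758720601/6103515625


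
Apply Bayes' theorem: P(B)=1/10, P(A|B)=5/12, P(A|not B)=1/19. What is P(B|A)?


P(A) = P(A|B)P(B) + P(A|B')P(B') = 5/12*1/10 + 1/19*9/10 = 203/2280
P(B|A) = P(A|B)P(B)/P(A) = (1/24)/(203/2280) = 95/203

95/203


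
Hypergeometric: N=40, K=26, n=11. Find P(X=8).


P(X=8) = C(26,8)*C(14,3) / C(40,11)
= 1562275*364 / 2311801440
= 568668100/2311801440 = 115115/467976

115115/467976


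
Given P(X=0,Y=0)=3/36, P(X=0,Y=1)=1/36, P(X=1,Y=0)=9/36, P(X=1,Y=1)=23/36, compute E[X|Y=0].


P(Y=0) = 12/36
E[X|Y=0] = (0*3 + 1*9)/12 = 9/12 = 3/4

3/4


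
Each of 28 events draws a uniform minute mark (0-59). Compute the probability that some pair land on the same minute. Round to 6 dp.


P(all different) = prod((60-i)/60 for i=0..27) = 0.000515
P(at least one match) = 1 - 0.000515 = 0.999485

0.999485


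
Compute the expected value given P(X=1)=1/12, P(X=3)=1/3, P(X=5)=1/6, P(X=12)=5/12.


E[X] = sum(x * P(x))
= 1*1/12 + 3*1/3 + 5*1/6 + 12*5/12
= 83/12

83/12


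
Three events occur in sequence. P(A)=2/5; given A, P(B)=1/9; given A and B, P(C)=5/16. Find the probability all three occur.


P(A∩B∩C) = P(A) * P(B|A) * P(C|A∩B)
= 2/5 * 1/9 * 5/16
= 2/45 * 5/16 = 1/72

1/72


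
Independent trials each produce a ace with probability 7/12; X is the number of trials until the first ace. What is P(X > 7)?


P(X > 7) = P(first 7 trials all fail) = (1-p)^7 = (5/12)^7 = 78125/35831808

78125/35831808


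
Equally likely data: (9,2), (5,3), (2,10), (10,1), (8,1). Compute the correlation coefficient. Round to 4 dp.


Cov(X,Y) = -8.9200, Var(X) = 8.5600, Var(Y) = 11.4400
rho = Cov/(sqrt(VarX)*sqrt(VarY)) = -0.9014

-0.9014


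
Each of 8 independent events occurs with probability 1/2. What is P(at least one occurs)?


P(at least one) = 1 - P(none)
P(none) = (1 - 1/2)^8 = (1/2)^8 = 1/256
P(at least one) = 1 - 1/256 = 255/256

255/256


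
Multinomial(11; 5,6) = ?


11! = 39916800
Denominator: 5!=120 * 6!=720
Coefficient = 39916800 / 86400 = 462

462


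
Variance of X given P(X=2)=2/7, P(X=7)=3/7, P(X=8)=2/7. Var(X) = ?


E[X] = 41/7, E[X^2] = 283/7
Var(X) = E[X^2] - (E[X])^2 = 283/7 - (41/7)^2 = 300/49

300/49


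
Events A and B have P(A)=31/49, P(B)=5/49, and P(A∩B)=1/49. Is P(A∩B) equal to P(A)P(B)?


P(A)*P(B) = 31/49*5/49 = 155/2401
P(A∩B) = 1/49 != 155/2401, so not independent

No, A and B are not independent


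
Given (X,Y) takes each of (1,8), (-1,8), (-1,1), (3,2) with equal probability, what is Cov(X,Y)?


E[X]=1/2, E[Y]=19/4, E[XY]=5/4
Cov(X,Y) = E[XY] - E[X]E[Y] = 5/4 - 1/2*19/4 = -9/8

-9/8


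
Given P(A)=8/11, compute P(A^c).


P(A') = 1 - P(A) = 1 - 8/11 = 3/11

3/11


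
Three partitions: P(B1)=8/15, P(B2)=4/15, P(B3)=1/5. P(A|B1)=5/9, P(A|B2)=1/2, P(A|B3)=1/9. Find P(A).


P(A) = P(A|B1)P(B1) + P(A|B2)P(B2) + P(A|B3)P(B3)
= 5/9*8/15 + 1/2*4/15 + 1/9*1/5
= 8/27 + 2/15 + 1/45 = 61/135

61/135


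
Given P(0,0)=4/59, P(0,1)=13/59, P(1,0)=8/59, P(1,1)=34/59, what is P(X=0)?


P(X=0) = P(0,0)+P(0,1) = 4/59 + 13/59 = 17/59

17/59


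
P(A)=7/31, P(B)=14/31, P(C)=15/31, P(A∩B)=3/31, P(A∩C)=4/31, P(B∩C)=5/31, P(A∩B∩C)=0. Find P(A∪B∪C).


P(A∪B∪C) = P(A)+P(B)+P(C) - P(AB)-P(AC)-P(BC) + P(ABC)
= 7/31+14/31+15/31 - 3/31-4/31-5/31 + 0
= 24/31

24/31


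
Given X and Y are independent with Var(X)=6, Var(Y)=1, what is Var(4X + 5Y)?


Independence => Cov(X,Y)=0
Var(4X + 5Y) = 4^2*Var(X) + 5^2*Var(Y)
= 16*6 + 25*1 = 121

121


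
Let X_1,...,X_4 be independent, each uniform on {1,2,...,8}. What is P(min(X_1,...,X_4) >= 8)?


P(min >= 8) = P(all X_i >= 8) = (P(X_1 >= 8))^4
= (1/8)^4 = 1/4096

1/4096


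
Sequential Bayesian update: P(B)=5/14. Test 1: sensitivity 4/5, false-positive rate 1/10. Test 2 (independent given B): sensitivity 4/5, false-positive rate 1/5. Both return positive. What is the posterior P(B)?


After test 1: P(+) = 4/5*5/14 + 1/10*9/14 = 7/20
P(B|+) = (2/7)/(7/20) = 40/49
After test 2 (use post1 as new prior): P(+) = 4/5*40/49 + 1/5*9/49 = 169/245
P(B|+,+) = (32/49)/(169/245) = 160/169

160/169


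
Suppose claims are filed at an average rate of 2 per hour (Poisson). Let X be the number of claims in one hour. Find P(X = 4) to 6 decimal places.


P(X=4) = e^(-2) * 2^4 / 4!
≈ 0.1353352832 * 16 / 24
≈ 0.090224

0.090224


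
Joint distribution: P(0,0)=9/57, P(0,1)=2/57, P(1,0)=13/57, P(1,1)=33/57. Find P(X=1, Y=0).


Read from table: P(X=1, Y=0) = 13/57

13/57


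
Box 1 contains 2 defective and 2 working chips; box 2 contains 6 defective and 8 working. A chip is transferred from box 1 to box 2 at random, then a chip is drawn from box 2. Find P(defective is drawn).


P(transfer defective) = 2/4 = 1/2; P(transfer working) = 1/2
If defective transferred: Urn II has 7 defective of 15, so P(defective|defective moved) = 7/15
If working transferred: Urn II has 6 defective of 15, so P(defective|working moved) = 2/5
By total probability: P(defective) = 1/2*7/15 + 1/2*2/5 = 13/30

13/30


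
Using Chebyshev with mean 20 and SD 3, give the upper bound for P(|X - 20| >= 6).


k = 6/3 = 2
Chebyshev: P(|X-mu| >= k*sigma) <= 1/k^2 = 1/2^2 = 1/4

1/4


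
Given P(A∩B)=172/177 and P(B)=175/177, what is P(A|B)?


P(A|B) = P(A∩B)/P(B) = (172/177)/(175/177) = 172/175

172/175


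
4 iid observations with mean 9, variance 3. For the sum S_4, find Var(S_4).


By independence, Var(S_n) = n*Var(X_1) = 4*3 = 12

12


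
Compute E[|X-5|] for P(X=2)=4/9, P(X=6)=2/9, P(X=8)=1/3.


E[|X-5|] = sum(g(x)*P(x))
= 3*4/9 + 1*2/9 + 3*1/3
= 23/9

23/9


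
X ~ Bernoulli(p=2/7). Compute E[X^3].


For Bernoulli: X in {0,1}
E[X^3] = 0^3*(1-2/7) + 1^3*2/7 = 2/7

2/7


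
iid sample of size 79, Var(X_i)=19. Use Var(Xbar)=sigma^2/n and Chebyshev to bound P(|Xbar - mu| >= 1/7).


Var(Xbar) = Var(X)/n = 19/79
Chebyshev: P(|Xbar-mu| >= 1/7) <= Var(Xbar)/(1/7)^2 = (19/79)/(1/49) = 931/79
Bound exceeds 1, so trivial bound: 1

1


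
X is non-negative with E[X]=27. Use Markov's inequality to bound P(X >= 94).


Markov: P(X >= a) <= E[X]/a
P(X >= 94) <= 27/94

27/94


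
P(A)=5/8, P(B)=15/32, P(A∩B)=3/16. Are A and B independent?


P(A)*P(B) = 5/8*15/32 = 75/256
P(A∩B) = 3/16 != 75/256, so not independent

No, A and B are not independent


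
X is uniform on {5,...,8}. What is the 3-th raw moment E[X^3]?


E[X^3] = (1/4) * sum(x^3 for x=5..8)
= 1196/4 = 299

299


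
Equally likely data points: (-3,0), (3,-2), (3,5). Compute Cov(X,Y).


E[X]=1, E[Y]=1, E[XY]=3
Cov(X,Y) = E[XY] - E[X]E[Y] = 3 - 1*1 = 2

2


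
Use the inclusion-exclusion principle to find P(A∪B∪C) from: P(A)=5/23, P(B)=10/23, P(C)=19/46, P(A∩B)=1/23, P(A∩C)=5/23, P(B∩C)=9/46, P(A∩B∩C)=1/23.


P(A∪B∪C) = P(A)+P(B)+P(C) - P(AB)-P(AC)-P(BC) + P(ABC)
= 5/23+10/23+19/46 - 1/23-5/23-9/46 + 1/23
= 15/23

15/23


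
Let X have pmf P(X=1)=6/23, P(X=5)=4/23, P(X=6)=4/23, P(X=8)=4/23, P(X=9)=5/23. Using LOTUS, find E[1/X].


E[1/X] = sum(g(x)*P(x))
= 1*6/23 + 1/5*4/23 + 1/6*4/23 + 1/8*4/23 + 1/9*5/23
= 767/2070

767/2070


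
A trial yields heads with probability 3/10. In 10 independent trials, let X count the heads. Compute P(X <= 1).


P(X<=1) = P(X=0) + P(X=1)
= 282475249/10000000000 + 121060821/1000000000
= 1493083459/10000000000

1493083459/10000000000


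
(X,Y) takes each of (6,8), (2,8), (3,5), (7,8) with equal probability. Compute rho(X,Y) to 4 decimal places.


Cov(X,Y) = 1.1250, Var(X) = 4.2500, Var(Y) = 1.6875
rho = Cov/(sqrt(VarX)*sqrt(VarY)) = 0.4201

0.4201


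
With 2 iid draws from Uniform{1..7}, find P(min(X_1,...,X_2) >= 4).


P(min >= 4) = P(all X_i >= 4) = (P(X_1 >= 4))^2
= (4/7)^2 = 16/49

16/49


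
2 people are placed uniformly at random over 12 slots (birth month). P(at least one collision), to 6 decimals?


P(all different) = prod((12-i)/12 for i=0..1) = 0.916667
P(at least one match) = 1 - 0.916667 = 0.083333

0.083333


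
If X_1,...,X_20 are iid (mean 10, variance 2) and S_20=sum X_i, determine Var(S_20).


By independence, Var(S_n) = n*Var(X_1) = 20*2 = 40

40


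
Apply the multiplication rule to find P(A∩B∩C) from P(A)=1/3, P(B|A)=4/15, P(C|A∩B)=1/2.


P(A∩B∩C) = P(A) * P(B|A) * P(C|A∩B)
= 1/3 * 4/15 * 1/2
= 4/45 * 1/2 = 2/45

2/45


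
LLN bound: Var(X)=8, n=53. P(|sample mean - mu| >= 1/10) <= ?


Var(Xbar) = Var(X)/n = 8/53
Chebyshev: P(|Xbar-mu| >= 1/10) <= Var(Xbar)/(1/10)^2 = (8/53)/(1/100) = 800/53
Bound exceeds 1, so trivial bound: 1

1


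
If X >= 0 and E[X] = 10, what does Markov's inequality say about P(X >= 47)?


Markov: P(X >= a) <= E[X]/a
P(X >= 47) <= 10/47

10/47


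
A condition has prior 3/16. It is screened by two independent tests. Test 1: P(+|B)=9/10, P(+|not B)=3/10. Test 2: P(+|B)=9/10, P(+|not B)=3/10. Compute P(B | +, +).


After test 1: P(+) = 9/10*3/16 + 3/10*13/16 = 33/80
P(B|+) = (27/160)/(33/80) = 9/22
After test 2 (use post1 as new prior): P(+) = 9/10*9/22 + 3/10*13/22 = 6/11
P(B|+,+) = (81/220)/(6/11) = 27/40

27/40


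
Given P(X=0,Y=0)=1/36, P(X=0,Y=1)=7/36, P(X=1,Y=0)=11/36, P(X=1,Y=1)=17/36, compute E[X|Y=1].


P(Y=1) = 24/36
E[X|Y=1] = (0*7 + 1*17)/24 = 17/24

17/24


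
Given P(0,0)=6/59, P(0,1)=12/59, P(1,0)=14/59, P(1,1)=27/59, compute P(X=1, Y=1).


Read from table: P(X=1, Y=1) = 27/59

27/59


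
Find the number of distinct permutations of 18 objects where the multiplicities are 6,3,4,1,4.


18! = 6402373705728000
Denominator: 6!=720 * 3!=6 * 4!=24 * 1!=1 * 4!=24
Coefficient = 6402373705728000 / 2488320 = 2572970400

2572970400


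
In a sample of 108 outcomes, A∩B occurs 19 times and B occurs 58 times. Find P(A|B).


P(A|B) = P(A∩B)/P(B) = (19/108)/(58/108) = 19/58

19/58


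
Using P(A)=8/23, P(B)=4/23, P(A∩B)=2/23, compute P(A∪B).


P(A∪B) = P(A) + P(B) - P(A∩B)
= 8/23 + 4/23 - 2/23 = 10/23

10/23


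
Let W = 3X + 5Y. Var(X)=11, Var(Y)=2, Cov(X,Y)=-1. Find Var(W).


Var(3X + 5Y) = 3^2*Var(X) + 5^2*Var(Y) + 2*3*5*Cov(X,Y)
= 9*11 + 25*2 + 30*(-1)
= 99 + 50 - 30 = 119

119


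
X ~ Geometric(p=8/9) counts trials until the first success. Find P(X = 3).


P(X=3) = (1-p)^2 * p = (1/9)^2 * 8/9
= 1/81 * 8/9 = 8/729

8/729


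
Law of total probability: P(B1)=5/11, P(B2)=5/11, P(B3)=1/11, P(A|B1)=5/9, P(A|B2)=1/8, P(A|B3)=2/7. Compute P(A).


P(A) = P(A|B1)P(B1) + P(A|B2)P(B2) + P(A|B3)P(B3)
= 5/9*5/11 + 1/8*5/11 + 2/7*1/11
= 25/99 + 5/88 + 2/77 = 169/504

169/504


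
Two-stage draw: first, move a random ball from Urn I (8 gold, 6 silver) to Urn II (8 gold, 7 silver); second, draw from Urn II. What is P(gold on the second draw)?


P(transfer gold) = 8/14 = 4/7; P(transfer silver) = 3/7
If gold transferred: Urn II has 9 gold of 16, so P(gold|gold moved) = 9/16
If silver transferred: Urn II has 8 gold of 16, so P(gold|silver moved) = 1/2
By total probability: P(gold) = 4/7*9/16 + 3/7*1/2 = 15/28

15/28


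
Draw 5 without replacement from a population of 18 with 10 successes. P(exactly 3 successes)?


P(X=3) = C(10,3)*C(8,2) / C(18,5)
= 120*28 / 8568
= 3360/8568 = 20/51

20/51


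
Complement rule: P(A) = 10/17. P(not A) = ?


P(A') = 1 - P(A) = 1 - 10/17 = 7/17

7/17


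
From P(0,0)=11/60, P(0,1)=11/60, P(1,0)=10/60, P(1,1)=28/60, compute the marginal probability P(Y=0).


P(Y=0) = P(0,0)+P(1,0) = 11/60 + 10/60 = 21/60 = 7/20

7/20


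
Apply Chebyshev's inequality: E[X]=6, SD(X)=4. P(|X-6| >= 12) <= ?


k = 12/4 = 3
Chebyshev: P(|X-mu| >= k*sigma) <= 1/k^2 = 1/3^2 = 1/9

1/9


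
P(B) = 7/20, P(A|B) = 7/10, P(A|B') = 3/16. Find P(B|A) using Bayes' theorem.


P(A) = P(A|B)P(B) + P(A|B')P(B') = 7/10*7/20 + 3/16*13/20 = 587/1600
P(B|A) = P(A|B)P(B)/P(A) = (49/200)/(587/1600) = 392/587

392/587


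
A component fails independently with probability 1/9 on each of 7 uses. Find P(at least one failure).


P(at least one) = 1 - P(none)
P(none) = (1 - 1/9)^7 = (8/9)^7 = 2097152/4782969
P(at least one) = 1 - 2097152/4782969 = 2685817/4782969

2685817/4782969


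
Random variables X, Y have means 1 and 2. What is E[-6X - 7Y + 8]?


E[-6X - 7Y + 8] = -6*E[X] - 7*E[Y] + 8
= (-6)*(1) + (-7)*(2) + (8)
= -6 - 14 + 8 = -12

-12


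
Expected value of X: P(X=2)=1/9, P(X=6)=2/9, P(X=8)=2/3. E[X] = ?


E[X] = sum(x * P(x))
= 2*1/9 + 6*2/9 + 8*2/3
= 62/9

62/9


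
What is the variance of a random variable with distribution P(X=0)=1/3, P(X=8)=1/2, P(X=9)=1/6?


E[X] = 11/2, E[X^2] = 91/2
Var(X) = E[X^2] - (E[X])^2 = 91/2 - (11/2)^2 = 61/4

61/4


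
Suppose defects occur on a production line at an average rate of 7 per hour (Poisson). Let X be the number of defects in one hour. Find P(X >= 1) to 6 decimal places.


P(X>=1) = 1 - P(X<=0) = 1 - (e^(-7)*7^0/0!)
≈ 1 - 0.0009118820 = 0.9990881180
≈ 0.999088

0.999088


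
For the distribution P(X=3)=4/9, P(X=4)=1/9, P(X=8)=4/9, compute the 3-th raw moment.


E[X^3] = sum(x^3 * P(x))
= 27*4/9 + 64*1/9 + 512*4/9
= 740/3

740/3


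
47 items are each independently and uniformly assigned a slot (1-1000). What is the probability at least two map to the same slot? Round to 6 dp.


P(all different) = prod((1000-i)/1000 for i=0..46) = 0.333485
P(at least one match) = 1 - 0.333485 = 0.666515

0.666515


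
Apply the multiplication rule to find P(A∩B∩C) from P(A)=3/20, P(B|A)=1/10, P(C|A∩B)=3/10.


P(A∩B∩C) = P(A) * P(B|A) * P(C|A∩B)
= 3/20 * 1/10 * 3/10
= 3/200 * 3/10 = 9/2000

9/2000


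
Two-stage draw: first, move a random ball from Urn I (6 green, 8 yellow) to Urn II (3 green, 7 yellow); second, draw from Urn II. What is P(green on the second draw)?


P(transfer green) = 6/14 = 3/7; P(transfer yellow) = 4/7
If green transferred: Urn II has 4 green of 11, so P(green|green moved) = 4/11
If yellow transferred: Urn II has 3 green of 11, so P(green|yellow moved) = 3/11
By total probability: P(green) = 3/7*4/11 + 4/7*3/11 = 24/77

24/77


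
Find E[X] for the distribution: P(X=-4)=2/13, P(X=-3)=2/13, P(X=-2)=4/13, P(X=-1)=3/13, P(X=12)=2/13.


E[X] = sum(x * P(x))
= -4*2/13 - 3*2/13 - 2*4/13 - 1*3/13 + 12*2/13
= -1/13

-1/13


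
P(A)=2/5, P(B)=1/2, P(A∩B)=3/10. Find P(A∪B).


P(A∪B) = P(A) + P(B) - P(A∩B)
= 2/5 + 1/2 - 3/10 = 3/5

3/5


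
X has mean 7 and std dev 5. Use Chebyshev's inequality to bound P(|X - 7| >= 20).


k = 20/5 = 4
Chebyshev: P(|X-mu| >= k*sigma) <= 1/k^2 = 1/4^2 = 1/16

1/16


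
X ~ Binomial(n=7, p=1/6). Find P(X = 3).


P(X=3) = C(7,3) * p^3 * (1-p)^4
= 35 * 1/216 * 625/1296
= 21875/279936

21875/279936


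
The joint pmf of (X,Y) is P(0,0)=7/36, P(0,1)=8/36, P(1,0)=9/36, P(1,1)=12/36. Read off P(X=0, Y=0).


Read from table: P(X=0, Y=0) = 7/36

7/36


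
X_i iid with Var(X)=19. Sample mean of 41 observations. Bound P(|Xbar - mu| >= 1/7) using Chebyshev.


Var(Xbar) = Var(X)/n = 19/41
Chebyshev: P(|Xbar-mu| >= 1/7) <= Var(Xbar)/(1/7)^2 = (19/41)/(1/49) = 931/41
Bound exceeds 1, so trivial bound: 1

1


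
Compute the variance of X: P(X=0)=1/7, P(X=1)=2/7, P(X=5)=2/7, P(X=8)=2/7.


E[X] = 4, E[X^2] = 180/7
Var(X) = E[X^2] - (E[X])^2 = 180/7 - (4)^2 = 68/7

68/7


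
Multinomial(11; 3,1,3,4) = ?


11! = 39916800
Denominator: 3!=6 * 1!=1 * 3!=6 * 4!=24
Coefficient = 39916800 / 864 = 46200

46200


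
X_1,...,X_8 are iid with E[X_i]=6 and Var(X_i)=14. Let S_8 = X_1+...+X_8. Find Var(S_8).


By independence, Var(S_n) = n*Var(X_1) = 8*14 = 112

112


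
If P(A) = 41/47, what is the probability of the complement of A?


P(A') = 1 - P(A) = 1 - 41/47 = 6/47

6/47


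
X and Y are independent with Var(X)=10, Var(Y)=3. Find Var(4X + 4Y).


Independence => Cov(X,Y)=0
Var(4X + 4Y) = 4^2*Var(X) + 4^2*Var(Y)
= 16*10 + 16*3 = 208

208


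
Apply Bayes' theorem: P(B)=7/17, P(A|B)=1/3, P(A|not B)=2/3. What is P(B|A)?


P(A) = P(A|B)P(B) + P(A|B')P(B') = 1/3*7/17 + 2/3*10/17 = 9/17
P(B|A) = P(A|B)P(B)/P(A) = (7/51)/(9/17) = 7/27

7/27


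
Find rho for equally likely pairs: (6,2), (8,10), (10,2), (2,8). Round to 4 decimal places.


Cov(X,Y) = -3.7500, Var(X) = 8.7500, Var(Y) = 12.7500
rho = Cov/(sqrt(VarX)*sqrt(VarY)) = -0.3550

-0.3550


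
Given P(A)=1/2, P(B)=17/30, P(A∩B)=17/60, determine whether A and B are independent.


P(A)*P(B) = 1/2*17/30 = 17/60
P(A∩B) = 17/60, which equals P(A)P(B), so independent

Yes, A and B are independent


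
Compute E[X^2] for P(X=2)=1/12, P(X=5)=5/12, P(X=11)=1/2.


E[X^2] = sum(g(x)*P(x))
= 4*1/12 + 25*5/12 + 121*1/2
= 285/4

285/4


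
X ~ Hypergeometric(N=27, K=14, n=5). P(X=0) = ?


P(X=0) = C(14,0)*C(13,5) / C(27,5)
= 1*1287 / 80730
= 1287/80730 = 11/690

11/690


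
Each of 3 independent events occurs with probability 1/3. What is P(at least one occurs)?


P(at least one) = 1 - P(none)
P(none) = (1 - 1/3)^3 = (2/3)^3 = 8/27
P(at least one) = 1 - 8/27 = 19/27

19/27


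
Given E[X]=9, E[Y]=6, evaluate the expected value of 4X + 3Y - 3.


E[4X + 3Y - 3] = 4*E[X] + 3*E[Y] - 3
= (4)*(9) + (3)*(6) + (-3)
= 36 + 18 - 3 = 51

51


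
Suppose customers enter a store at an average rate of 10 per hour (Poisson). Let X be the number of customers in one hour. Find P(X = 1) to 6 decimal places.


P(X=1) = e^(-10) * 10^1 / 1!
≈ 0.00004539992976 * 10 / 1
≈ 0.000454

0.000454


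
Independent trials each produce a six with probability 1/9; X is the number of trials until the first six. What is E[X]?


For geometric (trials until first success), E[X] = 1/p = 1/(1/9) = 9

9


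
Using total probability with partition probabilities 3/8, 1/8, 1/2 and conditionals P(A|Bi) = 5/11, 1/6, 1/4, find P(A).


P(A) = P(A|B1)P(B1) + P(A|B2)P(B2) + P(A|B3)P(B3)
= 5/11*3/8 + 1/6*1/8 + 1/4*1/2
= 15/88 + 1/48 + 1/8 = 167/528

167/528


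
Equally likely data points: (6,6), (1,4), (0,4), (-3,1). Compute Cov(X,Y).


E[X]=1, E[Y]=15/4, E[XY]=37/4
Cov(X,Y) = E[XY] - E[X]E[Y] = 37/4 - 1*15/4 = 11/2

11/2


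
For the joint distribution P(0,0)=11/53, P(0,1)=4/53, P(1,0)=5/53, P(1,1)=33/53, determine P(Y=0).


P(Y=0) = P(0,0)+P(1,0) = 11/53 + 5/53 = 16/53

16/53


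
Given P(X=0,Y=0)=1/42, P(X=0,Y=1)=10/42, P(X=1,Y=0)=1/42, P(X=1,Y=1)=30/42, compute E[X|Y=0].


P(Y=0) = 2/42
E[X|Y=0] = (0*1 + 1*1)/2 = 1/2

1/2


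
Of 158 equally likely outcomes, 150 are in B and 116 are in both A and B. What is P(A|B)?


P(A|B) = P(A∩B)/P(B) = (116/158)/(150/158) = 116/150 = 58/75

58/75


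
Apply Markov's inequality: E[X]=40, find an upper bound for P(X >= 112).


Markov: P(X >= a) <= E[X]/a
P(X >= 112) <= 40/112 = 5/14

5/14


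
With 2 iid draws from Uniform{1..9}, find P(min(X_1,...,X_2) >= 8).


P(min >= 8) = P(all X_i >= 8) = (P(X_1 >= 8))^2
= (2/9)^2 = 4/81

4/81


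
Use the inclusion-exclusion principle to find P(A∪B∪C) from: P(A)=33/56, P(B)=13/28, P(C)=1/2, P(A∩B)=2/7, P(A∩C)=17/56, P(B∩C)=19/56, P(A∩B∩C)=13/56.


P(A∪B∪C) = P(A)+P(B)+P(C) - P(AB)-P(AC)-P(BC) + P(ABC)
= 33/56+13/28+1/2 - 2/7-17/56-19/56 + 13/56
= 6/7

6/7


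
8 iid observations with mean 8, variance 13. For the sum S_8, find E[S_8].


E[S_n] = n*E[X_1] = 8*8 = 64

64


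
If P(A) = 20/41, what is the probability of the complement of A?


P(A') = 1 - P(A) = 1 - 20/41 = 21/41

21/41


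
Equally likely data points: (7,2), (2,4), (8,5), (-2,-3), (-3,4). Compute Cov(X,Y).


E[X]=12/5, E[Y]=12/5, E[XY]=56/5
Cov(X,Y) = E[XY] - E[X]E[Y] = 56/5 - 12/5*12/5 = 136/25

136/25


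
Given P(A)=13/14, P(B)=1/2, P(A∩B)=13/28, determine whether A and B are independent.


P(A)*P(B) = 13/14*1/2 = 13/28
P(A∩B) = 13/28, which equals P(A)P(B), so independent

Yes, A and B are independent


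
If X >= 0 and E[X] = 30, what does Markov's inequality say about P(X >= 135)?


Markov: P(X >= a) <= E[X]/a
P(X >= 135) <= 30/135 = 2/9

2/9


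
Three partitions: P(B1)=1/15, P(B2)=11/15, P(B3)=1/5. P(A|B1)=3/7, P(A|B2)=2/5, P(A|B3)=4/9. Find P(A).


P(A) = P(A|B1)P(B1) + P(A|B2)P(B2) + P(A|B3)P(B3)
= 3/7*1/15 + 2/5*11/15 + 4/9*1/5
= 1/35 + 22/75 + 4/45 = 647/1575

647/1575


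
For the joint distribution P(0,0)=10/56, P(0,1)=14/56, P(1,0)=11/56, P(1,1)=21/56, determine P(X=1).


P(X=1) = P(1,0)+P(1,1) = 11/56 + 21/56 = 32/56 = 4/7

4/7


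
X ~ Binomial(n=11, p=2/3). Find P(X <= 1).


P(X<=1) = P(X=0) + P(X=1)
= 1/177147 + 22/177147
= 23/177147

23/177147


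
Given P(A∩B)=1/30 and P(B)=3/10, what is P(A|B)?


P(A|B) = P(A∩B)/P(B) = (2/60)/(18/60) = 2/18 = 1/9

1/9


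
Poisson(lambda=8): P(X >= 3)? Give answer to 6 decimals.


P(X>=3) = 1 - P(X<=2) = 1 - (e^(-8)*8^0/0! + e^(-8)*8^1/1! + e^(-8)*8^2/2!)
≈ 1 - (0.0003354626 + 0.0026837010 + 0.0107348041)
= 1 - 0.0137539677 = 0.9862460323
≈ 0.986246

0.986246


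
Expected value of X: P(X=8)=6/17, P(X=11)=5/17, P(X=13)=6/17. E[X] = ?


E[X] = sum(x * P(x))
= 8*6/17 + 11*5/17 + 13*6/17
= 181/17

181/17


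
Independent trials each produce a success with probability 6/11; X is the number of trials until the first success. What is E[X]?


For geometric (trials until first success), E[X] = 1/p = 1/(6/11) = 11/6

11/6


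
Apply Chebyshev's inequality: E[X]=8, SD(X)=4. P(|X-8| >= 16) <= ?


k = 16/4 = 4
Chebyshev: P(|X-mu| >= k*sigma) <= 1/k^2 = 1/4^2 = 1/16

1/16


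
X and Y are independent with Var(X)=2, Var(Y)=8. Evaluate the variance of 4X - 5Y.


Independence => Cov(X,Y)=0
Var(4X - 5Y) = 4^2*Var(X) + (-5)^2*Var(Y)
= 16*2 + 25*8 = 232

232


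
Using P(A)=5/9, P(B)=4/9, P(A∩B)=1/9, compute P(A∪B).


P(A∪B) = P(A) + P(B) - P(A∩B)
= 5/9 + 4/9 - 1/9 = 8/9

8/9


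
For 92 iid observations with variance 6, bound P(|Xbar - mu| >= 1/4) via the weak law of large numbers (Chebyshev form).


Var(Xbar) = Var(X)/n = 6/92
Chebyshev: P(|Xbar-mu| >= 1/4) <= Var(Xbar)/(1/4)^2 = (3/46)/(1/16) = 24/23
Bound exceeds 1, so trivial bound: 1

1


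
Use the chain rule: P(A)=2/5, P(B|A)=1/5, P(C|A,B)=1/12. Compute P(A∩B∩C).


P(A∩B∩C) = P(A) * P(B|A) * P(C|A∩B)
= 2/5 * 1/5 * 1/12
= 2/25 * 1/12 = 1/150

1/150


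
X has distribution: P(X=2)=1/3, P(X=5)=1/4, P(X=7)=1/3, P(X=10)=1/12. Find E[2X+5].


E[2X+5] = sum(g(x)*P(x))
= 9*1/3 + 15*1/4 + 19*1/3 + 25*1/12
= 91/6

91/6


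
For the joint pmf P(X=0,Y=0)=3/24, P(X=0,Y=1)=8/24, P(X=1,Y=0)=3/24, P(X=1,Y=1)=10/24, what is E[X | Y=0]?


P(Y=0) = 6/24
E[X|Y=0] = (0*3 + 1*3)/6 = 3/6 = 1/2

1/2


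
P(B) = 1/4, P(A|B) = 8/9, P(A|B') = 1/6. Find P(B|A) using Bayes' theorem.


P(A) = P(A|B)P(B) + P(A|B')P(B') = 8/9*1/4 + 1/6*3/4 = 25/72
P(B|A) = P(A|B)P(B)/P(A) = (2/9)/(25/72) = 16/25

16/25


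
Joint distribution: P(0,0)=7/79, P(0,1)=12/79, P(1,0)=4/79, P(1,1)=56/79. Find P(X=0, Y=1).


Read from table: P(X=0, Y=1) = 12/79

12/79


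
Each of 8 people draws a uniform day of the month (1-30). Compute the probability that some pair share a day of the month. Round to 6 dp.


P(all different) = prod((30-i)/30 for i=0..7) = 0.359686
P(at least one match) = 1 - 0.359686 = 0.640314

0.640314


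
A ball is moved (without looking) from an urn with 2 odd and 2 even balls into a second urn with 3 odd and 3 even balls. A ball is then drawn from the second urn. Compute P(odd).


P(transfer odd) = 2/4 = 1/2; P(transfer even) = 1/2
If odd transferred: Urn II has 4 odd of 7, so P(odd|odd moved) = 4/7
If even transferred: Urn II has 3 odd of 7, so P(odd|even moved) = 3/7
By total probability: P(odd) = 1/2*4/7 + 1/2*3/7 = 1/2

1/2


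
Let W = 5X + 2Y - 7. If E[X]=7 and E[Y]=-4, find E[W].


E[5X + 2Y - 7] = 5*E[X] + 2*E[Y] - 7
= (5)*(7) + (2)*(-4) + (-7)
= 35 - 8 - 7 = 20

20


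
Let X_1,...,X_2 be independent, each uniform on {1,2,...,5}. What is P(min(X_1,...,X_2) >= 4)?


P(min >= 4) = P(all X_i >= 4) = (P(X_1 >= 4))^2
= (2/5)^2 = 4/25

4/25


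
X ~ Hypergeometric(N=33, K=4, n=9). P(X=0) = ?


P(X=0) = C(4,0)*C(29,9) / C(33,9)
= 1*10015005 / 38567100
= 10015005/38567100 = 161/620

161/620


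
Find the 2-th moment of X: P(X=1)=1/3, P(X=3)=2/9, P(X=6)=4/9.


E[X^2] = sum(x^2 * P(x))
= 1*1/3 + 9*2/9 + 36*4/9
= 55/3

55/3


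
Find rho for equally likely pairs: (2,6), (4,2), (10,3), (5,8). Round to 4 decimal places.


Cov(X,Y) = -2.4375, Var(X) = 8.6875, Var(Y) = 5.6875
rho = Cov/(sqrt(VarX)*sqrt(VarY)) = -0.3468

-0.3468


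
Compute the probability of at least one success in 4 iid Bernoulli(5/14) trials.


P(at least one) = 1 - P(none)
P(none) = (1 - 5/14)^4 = (9/14)^4 = 6561/38416
P(at least one) = 1 - 6561/38416 = 31855/38416

31855/38416


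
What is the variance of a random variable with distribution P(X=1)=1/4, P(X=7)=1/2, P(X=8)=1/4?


E[X] = 23/4, E[X^2] = 163/4
Var(X) = E[X^2] - (E[X])^2 = 163/4 - (23/4)^2 = 123/16

123/16


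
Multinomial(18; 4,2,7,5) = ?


18! = 6402373705728000
Denominator: 4!=24 * 2!=2 * 7!=5040 * 5!=120
Coefficient = 6402373705728000 / 29030400 = 220540320

220540320


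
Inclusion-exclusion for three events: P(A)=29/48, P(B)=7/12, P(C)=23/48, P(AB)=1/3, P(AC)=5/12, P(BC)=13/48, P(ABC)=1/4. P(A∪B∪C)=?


P(A∪B∪C) = P(A)+P(B)+P(C) - P(AB)-P(AC)-P(BC) + P(ABC)
= 29/48+7/12+23/48 - 1/3-5/12-13/48 + 1/4
= 43/48

43/48


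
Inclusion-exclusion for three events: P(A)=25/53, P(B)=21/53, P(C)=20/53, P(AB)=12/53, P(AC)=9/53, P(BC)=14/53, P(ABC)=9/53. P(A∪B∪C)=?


P(A∪B∪C) = P(A)+P(B)+P(C) - P(AB)-P(AC)-P(BC) + P(ABC)
= 25/53+21/53+20/53 - 12/53-9/53-14/53 + 9/53
= 40/53

40/53


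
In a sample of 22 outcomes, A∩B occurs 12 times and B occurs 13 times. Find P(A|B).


P(A|B) = P(A∩B)/P(B) = (12/22)/(13/22) = 12/13

12/13


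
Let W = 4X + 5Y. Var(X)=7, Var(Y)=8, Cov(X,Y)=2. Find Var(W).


Var(4X + 5Y) = 4^2*Var(X) + 5^2*Var(Y) + 2*4*5*Cov(X,Y)
= 16*7 + 25*8 + 40*2
= 112 + 200 + 80 = 392

392


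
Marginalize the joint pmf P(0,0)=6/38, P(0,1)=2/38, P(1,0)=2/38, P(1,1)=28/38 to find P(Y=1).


P(Y=1) = P(0,1)+P(1,1) = 2/38 + 28/38 = 30/38 = 15/19

15/19


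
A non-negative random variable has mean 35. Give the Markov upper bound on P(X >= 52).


Markov: P(X >= a) <= E[X]/a
P(X >= 52) <= 35/52

35/52


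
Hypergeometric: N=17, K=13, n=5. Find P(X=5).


P(X=5) = C(13,5)*C(4,0) / C(17,5)
= 1287*1 / 6188
= 1287/6188 = 99/476

99/476


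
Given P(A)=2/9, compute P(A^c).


P(A') = 1 - P(A) = 1 - 2/9 = 7/9

7/9


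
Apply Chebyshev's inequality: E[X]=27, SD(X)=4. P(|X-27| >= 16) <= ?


k = 16/4 = 4
Chebyshev: P(|X-mu| >= k*sigma) <= 1/k^2 = 1/4^2 = 1/16

1/16


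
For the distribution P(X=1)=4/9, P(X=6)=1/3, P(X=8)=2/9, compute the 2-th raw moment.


E[X^2] = sum(x^2 * P(x))
= 1*4/9 + 36*1/3 + 64*2/9
= 80/3

80/3


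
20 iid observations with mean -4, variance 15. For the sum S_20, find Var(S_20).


By independence, Var(S_n) = n*Var(X_1) = 20*15 = 300

300


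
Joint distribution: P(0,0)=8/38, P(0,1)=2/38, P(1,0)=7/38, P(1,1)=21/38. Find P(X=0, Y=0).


Read from table: P(X=0, Y=0) = 8/38 = 4/19

4/19


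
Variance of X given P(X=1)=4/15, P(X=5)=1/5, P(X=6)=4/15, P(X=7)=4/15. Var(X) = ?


E[X] = 71/15, E[X^2] = 419/15
Var(X) = E[X^2] - (E[X])^2 = 419/15 - (71/15)^2 = 1244/225

1244/225


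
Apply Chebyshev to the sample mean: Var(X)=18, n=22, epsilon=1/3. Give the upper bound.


Var(Xbar) = Var(X)/n = 18/22
Chebyshev: P(|Xbar-mu| >= 1/3) <= Var(Xbar)/(1/3)^2 = (9/11)/(1/9) = 81/11
Bound exceeds 1, so trivial bound: 1

1


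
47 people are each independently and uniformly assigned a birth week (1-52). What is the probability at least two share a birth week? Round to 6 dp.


P(all different) = prod((52-i)/52 for i=0..46) = 0.000000
P(at least one match) = 1 - 0.000000 = 1.000000

1.000000


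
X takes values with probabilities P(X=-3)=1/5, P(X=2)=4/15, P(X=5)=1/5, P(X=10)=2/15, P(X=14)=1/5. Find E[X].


E[X] = sum(x * P(x))
= -3*1/5 + 2*4/15 + 5*1/5 + 10*2/15 + 14*1/5
= 76/15

76/15


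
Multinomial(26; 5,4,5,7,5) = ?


26! = 403291461126605635584000000
Denominator: 5!=120 * 4!=24 * 5!=120 * 7!=5040 * 5!=120
Coefficient = 403291461126605635584000000 / 209018880000 = 1929449919196800

1929449919196800


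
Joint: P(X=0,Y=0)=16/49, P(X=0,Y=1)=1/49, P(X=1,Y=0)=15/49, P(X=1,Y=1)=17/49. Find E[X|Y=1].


P(Y=1) = 18/49
E[X|Y=1] = (0*1 + 1*17)/18 = 17/18

17/18


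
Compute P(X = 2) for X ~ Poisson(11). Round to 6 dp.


P(X=2) = e^(-11) * 11^2 / 2!
≈ 0.00001670170079 * 121 / 2
≈ 0.001010

0.001010


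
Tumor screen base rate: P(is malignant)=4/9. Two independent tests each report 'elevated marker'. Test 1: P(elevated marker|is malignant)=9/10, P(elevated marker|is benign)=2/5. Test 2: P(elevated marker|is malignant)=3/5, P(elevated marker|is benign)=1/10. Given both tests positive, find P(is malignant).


After test 1: P(+) = 9/10*4/9 + 2/5*5/9 = 28/45
P(B|+) = (2/5)/(28/45) = 9/14
After test 2 (use post1 as new prior): P(+) = 3/5*9/14 + 1/10*5/14 = 59/140
P(B|+,+) = (27/70)/(59/140) = 54/59

54/59


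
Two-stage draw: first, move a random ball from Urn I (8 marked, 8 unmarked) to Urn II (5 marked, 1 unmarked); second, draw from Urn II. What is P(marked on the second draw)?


P(transfer marked) = 8/16 = 1/2; P(transfer unmarked) = 1/2
If marked transferred: Urn II has 6 marked of 7, so P(marked|marked moved) = 6/7
If unmarked transferred: Urn II has 5 marked of 7, so P(marked|unmarked moved) = 5/7
By total probability: P(marked) = 1/2*6/7 + 1/2*5/7 = 11/14

11/14


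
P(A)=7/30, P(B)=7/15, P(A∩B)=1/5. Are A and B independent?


P(A)*P(B) = 7/30*7/15 = 49/450
P(A∩B) = 1/5 != 49/450, so not independent

No, A and B are not independent


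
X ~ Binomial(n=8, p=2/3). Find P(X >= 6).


P(X>=6) = P(X=6) + P(X=7) + P(X=8)
= 1792/6561 + 1024/6561 + 256/6561
= 1024/2187

1024/2187


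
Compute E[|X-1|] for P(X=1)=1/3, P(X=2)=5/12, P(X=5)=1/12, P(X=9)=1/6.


E[|X-1|] = sum(g(x)*P(x))
= 0*1/3 + 1*5/12 + 4*1/12 + 8*1/6
= 25/12

25/12


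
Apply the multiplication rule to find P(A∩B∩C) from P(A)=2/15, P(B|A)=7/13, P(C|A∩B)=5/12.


P(A∩B∩C) = P(A) * P(B|A) * P(C|A∩B)
= 2/15 * 7/13 * 5/12
= 14/195 * 5/12 = 7/234

7/234


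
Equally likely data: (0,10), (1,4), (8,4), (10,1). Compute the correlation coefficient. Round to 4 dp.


Cov(X,Y) = -11.0625, Var(X) = 18.6875, Var(Y) = 10.6875
rho = Cov/(sqrt(VarX)*sqrt(VarY)) = -0.7828

-0.7828


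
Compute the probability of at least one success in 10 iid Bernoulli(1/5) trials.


P(at least one) = 1 - P(none)
P(none) = (1 - 1/5)^10 = (4/5)^10 = 1048576/9765625
P(at least one) = 1 - 1048576/9765625 = 8717049/9765625

8717049/9765625


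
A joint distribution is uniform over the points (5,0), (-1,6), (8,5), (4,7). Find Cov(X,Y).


E[X]=4, E[Y]=9/2, E[XY]=31/2
Cov(X,Y) = E[XY] - E[X]E[Y] = 31/2 - 4*9/2 = -5/2

-5/2


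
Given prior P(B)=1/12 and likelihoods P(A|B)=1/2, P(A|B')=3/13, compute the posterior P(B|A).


P(A) = P(A|B)P(B) + P(A|B')P(B') = 1/2*1/12 + 3/13*11/12 = 79/312
P(B|A) = P(A|B)P(B)/P(A) = (1/24)/(79/312) = 13/79

13/79


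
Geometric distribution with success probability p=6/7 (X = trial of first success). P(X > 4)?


P(X > 4) = P(first 4 trials all fail) = (1-p)^4 = (1/7)^4 = 1/2401

1/2401


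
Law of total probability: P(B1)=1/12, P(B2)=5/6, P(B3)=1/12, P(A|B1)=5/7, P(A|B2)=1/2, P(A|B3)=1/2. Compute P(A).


P(A) = P(A|B1)P(B1) + P(A|B2)P(B2) + P(A|B3)P(B3)
= 5/7*1/12 + 1/2*5/6 + 1/2*1/12
= 5/84 + 5/12 + 1/24 = 29/56

29/56


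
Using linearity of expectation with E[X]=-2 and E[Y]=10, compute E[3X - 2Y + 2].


E[3X - 2Y + 2] = 3*E[X] - 2*E[Y] + 2
= (3)*(-2) + (-2)*(10) + (2)
= -6 - 20 + 2 = -24

-24


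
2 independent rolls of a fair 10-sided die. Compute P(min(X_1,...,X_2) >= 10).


P(min >= 10) = P(all X_i >= 10) = (P(X_1 >= 10))^2
= (1/10)^2 = 1/100

1/100


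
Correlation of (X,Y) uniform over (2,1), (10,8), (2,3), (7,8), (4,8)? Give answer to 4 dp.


Cov(X,Y) = 7.2000, Var(X) = 9.6000, Var(Y) = 9.0400
rho = Cov/(sqrt(VarX)*sqrt(VarY)) = 0.7729

0.7729


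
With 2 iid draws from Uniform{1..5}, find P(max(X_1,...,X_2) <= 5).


P(max <= 5) = P(all X_i <= 5) = (P(X_1 <= 5))^2
= (5/5)^2 = 1^2 = 1

1


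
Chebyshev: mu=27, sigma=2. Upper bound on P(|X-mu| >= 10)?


k = 10/2 = 5
Chebyshev: P(|X-mu| >= k*sigma) <= 1/k^2 = 1/5^2 = 1/25

1/25


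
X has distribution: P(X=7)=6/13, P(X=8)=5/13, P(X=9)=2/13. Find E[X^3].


E[X^3] = sum(g(x)*P(x))
= 343*6/13 + 512*5/13 + 729*2/13
= 6076/13

6076/13


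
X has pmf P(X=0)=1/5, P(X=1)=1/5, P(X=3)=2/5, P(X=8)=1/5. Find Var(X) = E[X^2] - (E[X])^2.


E[X] = 3, E[X^2] = 83/5
Var(X) = E[X^2] - (E[X])^2 = 83/5 - (3)^2 = 38/5

38/5


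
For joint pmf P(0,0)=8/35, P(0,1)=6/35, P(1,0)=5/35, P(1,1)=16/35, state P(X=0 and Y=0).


Read from table: P(X=0, Y=0) = 8/35

8/35
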